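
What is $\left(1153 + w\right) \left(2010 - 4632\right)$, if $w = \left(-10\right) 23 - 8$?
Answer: $-2399130$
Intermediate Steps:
$w = -238$ ($w = -230 - 8 = -238$)
$\left(1153 + w\right) \left(2010 - 4632\right) = \left(1153 - 238\right) \left(2010 - 4632\right) = 915 \left(-2622\right) = -2399130$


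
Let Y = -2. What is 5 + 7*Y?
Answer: -9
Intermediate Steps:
5 + 7*Y = 5 + 7*(-2) = 5 - 14 = -9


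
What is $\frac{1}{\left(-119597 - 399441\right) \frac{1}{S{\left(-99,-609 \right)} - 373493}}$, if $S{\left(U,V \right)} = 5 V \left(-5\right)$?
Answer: $\frac{179134}{259519} \approx 0.69025$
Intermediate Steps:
$S{\left(U,V \right)} = - 25 V$
$\frac{1}{\left(-119597 - 399441\right) \frac{1}{S{\left(-99,-609 \right)} - 373493}} = \frac{1}{\left(-119597 - 399441\right) \frac{1}{\left(-25\right) \left(-609\right) - 373493}} = \frac{1}{\left(-519038\right) \frac{1}{15225 - 373493}} = \frac{1}{\left(-519038\right) \frac{1}{-358268}} = \frac{1}{\left(-519038\right) \left(- \frac{1}{358268}\right)} = \frac{1}{\frac{259519}{179134}} = \frac{179134}{259519}$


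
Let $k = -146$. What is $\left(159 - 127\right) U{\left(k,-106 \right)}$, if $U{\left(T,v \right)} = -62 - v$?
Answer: $1408$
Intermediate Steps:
$\left(159 - 127\right) U{\left(k,-106 \right)} = \left(159 - 127\right) \left(-62 - -106\right) = \left(159 - 127\right) \left(-62 + 106\right) = 32 \cdot 44 = 1408$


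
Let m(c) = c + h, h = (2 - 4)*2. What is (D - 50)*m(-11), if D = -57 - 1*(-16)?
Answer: 1365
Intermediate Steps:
D = -41 (D = -57 + 16 = -41)
h = -4 (h = -2*2 = -4)
m(c) = -4 + c (m(c) = c - 4 = -4 + c)
(D - 50)*m(-11) = (-41 - 50)*(-4 - 11) = -91*(-15) = 1365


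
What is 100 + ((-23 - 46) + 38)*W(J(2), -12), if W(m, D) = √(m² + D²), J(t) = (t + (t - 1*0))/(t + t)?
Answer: 100 - 31*√145 ≈ -273.29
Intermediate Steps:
J(t) = 1 (J(t) = (t + (t + 0))/((2*t)) = (t + t)*(1/(2*t)) = (2*t)*(1/(2*t)) = 1)
W(m, D) = √(D² + m²)
100 + ((-23 - 46) + 38)*W(J(2), -12) = 100 + ((-23 - 46) + 38)*√((-12)² + 1²) = 100 + (-69 + 38)*√(144 + 1) = 100 - 31*√145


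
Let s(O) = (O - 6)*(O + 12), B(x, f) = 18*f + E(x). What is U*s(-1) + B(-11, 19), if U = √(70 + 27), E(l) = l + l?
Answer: 320 - 77*√97 ≈ -438.36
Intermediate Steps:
E(l) = 2*l
B(x, f) = 2*x + 18*f (B(x, f) = 18*f + 2*x = 2*x + 18*f)
s(O) = (-6 + O)*(12 + O)
U = √97 ≈ 9.8489
U*s(-1) + B(-11, 19) = √97*(-72 + (-1)² + 6*(-1)) + (2*(-11) + 18*19) = √97*(-72 + 1 - 6) + (-22 + 342) = √97*(-77) + 320 = -77*√97 + 320 = 320 - 77*√97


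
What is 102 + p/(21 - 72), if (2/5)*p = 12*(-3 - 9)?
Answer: 1854/17 ≈ 109.06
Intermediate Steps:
p = -360 (p = 5*(12*(-3 - 9))/2 = 5*(12*(-12))/2 = (5/2)*(-144) = -360)
102 + p/(21 - 72) = 102 - 360/(21 - 72) = 102 - 360/(-51) = 102 - 360*(-1/51) = 102 + 120/17 = 1854/17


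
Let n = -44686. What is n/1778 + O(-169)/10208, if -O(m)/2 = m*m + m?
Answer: -17409895/567182 ≈ -30.695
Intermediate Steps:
O(m) = -2*m - 2*m² (O(m) = -2*(m*m + m) = -2*(m² + m) = -2*(m + m²) = -2*m - 2*m²)
n/1778 + O(-169)/10208 = -44686/1778 - 2*(-169)*(1 - 169)/10208 = -44686*1/1778 - 2*(-169)*(-168)*(1/10208) = -22343/889 - 56784*1/10208 = -22343/889 - 3549/638 = -17409895/567182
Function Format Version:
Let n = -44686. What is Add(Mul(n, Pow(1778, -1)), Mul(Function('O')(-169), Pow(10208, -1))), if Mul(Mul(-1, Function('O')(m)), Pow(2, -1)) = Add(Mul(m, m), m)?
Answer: Rational(-17409895, 567182) ≈ -30.695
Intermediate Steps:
Function('O')(m) = Add(Mul(-2, m), Mul(-2, Pow(m, 2))) (Function('O')(m) = Mul(-2, Add(Mul(m, m), m)) = Mul(-2, Add(Pow(m, 2), m)) = Mul(-2, Add(m, Pow(m, 2))) = Add(Mul(-2, m), Mul(-2, Pow(m, 2))))
Add(Mul(n, Pow(1778, -1)), Mul(Function('O')(-169), Pow(10208, -1))) = Add(Mul(-44686, Pow(1778, -1)), Mul(Mul(-2, -169, Add(1, -169)), Pow(10208, -1))) = Add(Mul(-44686, Rational(1, 1778)), Mul(Mul(-2, -169, -168), Rational(1, 10208))) = Add(Rational(-22343, 889), Mul(-56784, Rational(1, 10208))) = Add(Rational(-22343, 889), Rational(-3549, 638)) = Rational(-17409895, 567182)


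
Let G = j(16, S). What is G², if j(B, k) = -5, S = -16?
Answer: 25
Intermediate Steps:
G = -5
G² = (-5)² = 25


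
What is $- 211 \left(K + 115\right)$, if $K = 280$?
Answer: $-83345$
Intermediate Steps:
$- 211 \left(K + 115\right) = - 211 \left(280 + 115\right) = \left(-211\right) 395 = -83345$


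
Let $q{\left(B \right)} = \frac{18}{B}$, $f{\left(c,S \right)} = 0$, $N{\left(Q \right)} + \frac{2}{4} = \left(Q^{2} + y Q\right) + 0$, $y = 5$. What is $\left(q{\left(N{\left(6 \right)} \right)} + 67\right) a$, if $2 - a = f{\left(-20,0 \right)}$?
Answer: $\frac{17626}{131} \approx 134.55$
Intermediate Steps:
$N{\left(Q \right)} = - \frac{1}{2} + Q^{2} + 5 Q$ ($N{\left(Q \right)} = - \frac{1}{2} + \left(\left(Q^{2} + 5 Q\right) + 0\right) = - \frac{1}{2} + \left(Q^{2} + 5 Q\right) = - \frac{1}{2} + Q^{2} + 5 Q$)
$a = 2$ ($a = 2 - 0 = 2 + 0 = 2$)
$\left(q{\left(N{\left(6 \right)} \right)} + 67\right) a = \left(\frac{18}{- \frac{1}{2} + 6^{2} + 5 \cdot 6} + 67\right) 2 = \left(\frac{18}{- \frac{1}{2} + 36 + 30} + 67\right) 2 = \left(\frac{18}{\frac{131}{2}} + 67\right) 2 = \left(18 \cdot \frac{2}{131} + 67\right) 2 = \left(\frac{36}{131} + 67\right) 2 = \frac{8813}{131} \cdot 2 = \frac{17626}{131}$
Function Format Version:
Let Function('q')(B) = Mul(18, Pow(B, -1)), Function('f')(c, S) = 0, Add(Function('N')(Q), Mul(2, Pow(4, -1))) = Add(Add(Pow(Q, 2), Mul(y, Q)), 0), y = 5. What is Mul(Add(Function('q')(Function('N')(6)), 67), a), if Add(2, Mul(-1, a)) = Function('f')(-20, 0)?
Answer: Rational(17626, 131) ≈ 134.55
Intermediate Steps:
Function('N')(Q) = Add(Rational(-1, 2), Pow(Q, 2), Mul(5, Q)) (Function('N')(Q) = Add(Rational(-1, 2), Add(Add(Pow(Q, 2), Mul(5, Q)), 0)) = Add(Rational(-1, 2), Add(Pow(Q, 2), Mul(5, Q))) = Add(Rational(-1, 2), Pow(Q, 2), Mul(5, Q)))
a = 2 (a = Add(2, Mul(-1, 0)) = Add(2, 0) = 2)
Mul(Add(Function('q')(Function('N')(6)), 67), a) = Mul(Add(Mul(18, Pow(Add(Rational(-1, 2), Pow(6, 2), Mul(5, 6)), -1)), 67), 2) = Mul(Add(Mul(18, Pow(Add(Rational(-1, 2), 36, 30), -1)), 67), 2) = Mul(Add(Mul(18, Pow(Rational(131, 2), -1)), 67), 2) = Mul(Add(Mul(18, Rational(2, 131)), 67), 2) = Mul(Add(Rational(36, 131), 67), 2) = Mul(Rational(8813, 131), 2) = Rational(17626, 131)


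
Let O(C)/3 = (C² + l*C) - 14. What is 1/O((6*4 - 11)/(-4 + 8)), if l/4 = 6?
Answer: 16/3579 ≈ 0.0044705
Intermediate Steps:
l = 24 (l = 4*6 = 24)
O(C) = -42 + 3*C² + 72*C (O(C) = 3*((C² + 24*C) - 14) = 3*(-14 + C² + 24*C) = -42 + 3*C² + 72*C)
1/O((6*4 - 11)/(-4 + 8)) = 1/(-42 + 3*((6*4 - 11)/(-4 + 8))² + 72*((6*4 - 11)/(-4 + 8))) = 1/(-42 + 3*((24 - 11)/4)² + 72*((24 - 11)/4)) = 1/(-42 + 3*(13*(¼))² + 72*(13*(¼))) = 1/(-42 + 3*(13/4)² + 72*(13/4)) = 1/(-42 + 3*(169/16) + 234) = 1/(-42 + 507/16 + 234) = 1/(3579/16) = 16/3579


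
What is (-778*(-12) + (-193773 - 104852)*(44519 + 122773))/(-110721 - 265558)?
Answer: 49957564164/376279 ≈ 1.3277e+5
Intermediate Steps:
(-778*(-12) + (-193773 - 104852)*(44519 + 122773))/(-110721 - 265558) = (9336 - 298625*167292)/(-376279) = (9336 - 49957573500)*(-1/376279) = -49957564164*(-1/376279) = 49957564164/376279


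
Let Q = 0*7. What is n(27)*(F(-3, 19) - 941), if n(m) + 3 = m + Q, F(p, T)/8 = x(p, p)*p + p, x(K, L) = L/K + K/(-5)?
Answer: -120408/5 ≈ -24082.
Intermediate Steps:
x(K, L) = -K/5 + L/K (x(K, L) = L/K + K*(-⅕) = L/K - K/5 = -K/5 + L/K)
Q = 0
F(p, T) = 8*p + 8*p*(1 - p/5) (F(p, T) = 8*((-p/5 + p/p)*p + p) = 8*((-p/5 + 1)*p + p) = 8*((1 - p/5)*p + p) = 8*(p*(1 - p/5) + p) = 8*(p + p*(1 - p/5)) = 8*p + 8*p*(1 - p/5))
n(m) = -3 + m (n(m) = -3 + (m + 0) = -3 + m)
n(27)*(F(-3, 19) - 941) = (-3 + 27)*((8/5)*(-3)*(10 - 1*(-3)) - 941) = 24*((8/5)*(-3)*(10 + 3) - 941) = 24*((8/5)*(-3)*13 - 941) = 24*(-312/5 - 941) = 24*(-5017/5) = -120408/5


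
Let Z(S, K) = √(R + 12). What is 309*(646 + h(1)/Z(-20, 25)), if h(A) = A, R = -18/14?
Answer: 199614 + 103*√21/5 ≈ 1.9971e+5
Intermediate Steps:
R = -9/7 (R = -18*1/14 = -9/7 ≈ -1.2857)
Z(S, K) = 5*√21/7 (Z(S, K) = √(-9/7 + 12) = √(75/7) = 5*√21/7)
309*(646 + h(1)/Z(-20, 25)) = 309*(646 + 1/(5*√21/7)) = 309*(646 + 1*(√21/15)) = 309*(646 + √21/15) = 199614 + 103*√21/5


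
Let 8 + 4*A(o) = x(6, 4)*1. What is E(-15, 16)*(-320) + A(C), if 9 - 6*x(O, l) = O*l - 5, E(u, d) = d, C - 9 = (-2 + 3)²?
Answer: -61469/12 ≈ -5122.4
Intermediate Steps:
C = 10 (C = 9 + (-2 + 3)² = 9 + 1² = 9 + 1 = 10)
x(O, l) = 7/3 - O*l/6 (x(O, l) = 3/2 - (O*l - 5)/6 = 3/2 - (-5 + O*l)/6 = 3/2 + (⅚ - O*l/6) = 7/3 - O*l/6)
A(o) = -29/12 (A(o) = -2 + ((7/3 - ⅙*6*4)*1)/4 = -2 + ((7/3 - 4)*1)/4 = -2 + (-5/3*1)/4 = -2 + (¼)*(-5/3) = -2 - 5/12 = -29/12)
E(-15, 16)*(-320) + A(C) = 16*(-320) - 29/12 = -5120 - 29/12 = -61469/12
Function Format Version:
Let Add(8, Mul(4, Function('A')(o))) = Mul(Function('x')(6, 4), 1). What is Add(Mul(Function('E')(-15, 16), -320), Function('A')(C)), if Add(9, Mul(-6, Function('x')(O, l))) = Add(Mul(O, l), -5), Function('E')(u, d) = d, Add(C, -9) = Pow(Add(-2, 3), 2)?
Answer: Rational(-61469, 12) ≈ -5122.4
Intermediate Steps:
C = 10 (C = Add(9, Pow(Add(-2, 3), 2)) = Add(9, Pow(1, 2)) = Add(9, 1) = 10)
Function('x')(O, l) = Add(Rational(7, 3), Mul(Rational(-1, 6), O, l)) (Function('x')(O, l) = Add(Rational(3, 2), Mul(Rational(-1, 6), Add(Mul(O, l), -5))) = Add(Rational(3, 2), Mul(Rational(-1, 6), Add(-5, Mul(O, l)))) = Add(Rational(3, 2), Add(Rational(5, 6), Mul(Rational(-1, 6), O, l))) = Add(Rational(7, 3), Mul(Rational(-1, 6), O, l)))
Function('A')(o) = Rational(-29, 12) (Function('A')(o) = Add(-2, Mul(Rational(1, 4), Mul(Add(Rational(7, 3), Mul(Rational(-1, 6), 6, 4)), 1))) = Add(-2, Mul(Rational(1, 4), Mul(Add(Rational(7, 3), -4), 1))) = Add(-2, Mul(Rational(1, 4), Mul(Rational(-5, 3), 1))) = Add(-2, Mul(Rational(1, 4), Rational(-5, 3))) = Add(-2, Rational(-5, 12)) = Rational(-29, 12))
Add(Mul(Function('E')(-15, 16), -320), Function('A')(C)) = Add(Mul(16, -320), Rational(-29, 12)) = Add(-5120, Rational(-29, 12)) = Rational(-61469, 12)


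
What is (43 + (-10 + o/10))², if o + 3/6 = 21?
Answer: 491401/400 ≈ 1228.5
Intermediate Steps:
o = 41/2 (o = -½ + 21 = 41/2 ≈ 20.500)
(43 + (-10 + o/10))² = (43 + (-10 + (41/2)/10))² = (43 + (-10 + (41/2)*(⅒)))² = (43 + (-10 + 41/20))² = (43 - 159/20)² = (701/20)² = 491401/400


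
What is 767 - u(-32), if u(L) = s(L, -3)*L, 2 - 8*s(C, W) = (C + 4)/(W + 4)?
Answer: 887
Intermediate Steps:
s(C, W) = ¼ - (4 + C)/(8*(4 + W)) (s(C, W) = ¼ - (C + 4)/(8*(W + 4)) = ¼ - (4 + C)/(8*(4 + W)))
u(L) = L*(-¼ - L/8) (u(L) = ((4 - L + 2*(-3))/(8*(4 - 3)))*L = ((⅛)*(4 - L - 6)/1)*L = ((⅛)*1*(-2 - L))*L = (-¼ - L/8)*L = L*(-¼ - L/8))
767 - u(-32) = 767 - (-1)*(-32)*(2 - 32)/8 = 767 - (-1)*(-32)*(-30)/8 = 767 - 1*(-120) = 767 + 120 = 887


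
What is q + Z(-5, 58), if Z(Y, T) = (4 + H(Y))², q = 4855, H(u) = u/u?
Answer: 4880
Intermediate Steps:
H(u) = 1
Z(Y, T) = 25 (Z(Y, T) = (4 + 1)² = 5² = 25)
q + Z(-5, 58) = 4855 + 25 = 4880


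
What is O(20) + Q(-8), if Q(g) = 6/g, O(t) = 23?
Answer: 89/4 ≈ 22.250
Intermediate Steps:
O(20) + Q(-8) = 23 + 6/(-8) = 23 + 6*(-1/8) = 23 - 3/4 = 89/4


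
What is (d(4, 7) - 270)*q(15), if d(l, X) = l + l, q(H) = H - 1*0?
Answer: -3930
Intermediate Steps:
q(H) = H (q(H) = H + 0 = H)
d(l, X) = 2*l
(d(4, 7) - 270)*q(15) = (2*4 - 270)*15 = (8 - 270)*15 = -262*15 = -3930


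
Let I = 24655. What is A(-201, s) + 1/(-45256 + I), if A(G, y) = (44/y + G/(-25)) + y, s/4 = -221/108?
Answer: -69820031/12646725 ≈ -5.5208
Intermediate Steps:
s = -221/27 (s = 4*(-221/108) = -221/27 ≈ -8.1852)
A(G, y) = y + 44/y - G/25 (A(G, y) = (44/y + G*(-1/25)) + y = (44/y - G/25) + y = y + 44/y - G/25)
A(-201, s) + 1/(-45256 + I) = (-221/27 + 44/(-221/27) - 1/25*(-201)) + 1/(-45256 + 24655) = (-221/27 + 44*(-27/221) + 201/25) + 1/(-20601) = (-221/27 - 1188/221 + 201/25) - 1/20601 = -823558/149175 - 1/20601 = -69820031/12646725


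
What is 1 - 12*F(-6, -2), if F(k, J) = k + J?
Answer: 97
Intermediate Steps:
F(k, J) = J + k
1 - 12*F(-6, -2) = 1 - 12*(-2 - 6) = 1 - 12*(-8) = 1 + 96 = 97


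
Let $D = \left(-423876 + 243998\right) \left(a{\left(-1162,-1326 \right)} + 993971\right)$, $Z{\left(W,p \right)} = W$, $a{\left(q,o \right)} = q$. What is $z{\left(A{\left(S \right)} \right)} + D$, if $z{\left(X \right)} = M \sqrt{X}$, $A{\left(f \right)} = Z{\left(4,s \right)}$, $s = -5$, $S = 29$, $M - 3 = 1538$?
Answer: $-178584494220$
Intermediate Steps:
$M = 1541$ ($M = 3 + 1538 = 1541$)
$A{\left(f \right)} = 4$
$z{\left(X \right)} = 1541 \sqrt{X}$
$D = -178584497302$ ($D = \left(-423876 + 243998\right) \left(-1162 + 993971\right) = \left(-179878\right) 992809 = -178584497302$)
$z{\left(A{\left(S \right)} \right)} + D = 1541 \sqrt{4} - 178584497302 = 1541 \cdot 2 - 178584497302 = 3082 - 178584497302 = -178584494220$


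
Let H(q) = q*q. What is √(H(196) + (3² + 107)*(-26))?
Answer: 10*√354 ≈ 188.15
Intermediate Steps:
H(q) = q²
√(H(196) + (3² + 107)*(-26)) = √(196² + (3² + 107)*(-26)) = √(38416 + (9 + 107)*(-26)) = √(38416 + 116*(-26)) = √(38416 - 3016) = √35400 = 10*√354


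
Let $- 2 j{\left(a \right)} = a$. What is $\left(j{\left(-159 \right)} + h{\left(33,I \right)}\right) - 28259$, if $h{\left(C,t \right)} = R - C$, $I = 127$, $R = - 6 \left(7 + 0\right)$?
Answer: $- \frac{56509}{2} \approx -28255.0$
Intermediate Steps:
$R = -42$ ($R = \left(-6\right) 7 = -42$)
$j{\left(a \right)} = - \frac{a}{2}$
$h{\left(C,t \right)} = -42 - C$
$\left(j{\left(-159 \right)} + h{\left(33,I \right)}\right) - 28259 = \left(\left(- \frac{1}{2}\right) \left(-159\right) - 75\right) - 28259 = \left(\frac{159}{2} - 75\right) - 28259 = \frac{9}{2} - 28259 = - \frac{56509}{2}$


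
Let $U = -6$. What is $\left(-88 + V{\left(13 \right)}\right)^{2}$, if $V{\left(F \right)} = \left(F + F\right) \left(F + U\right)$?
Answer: $8836$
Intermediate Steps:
$V{\left(F \right)} = 2 F \left(-6 + F\right)$ ($V{\left(F \right)} = \left(F + F\right) \left(F - 6\right) = 2 F \left(-6 + F\right)$)
$\left(-88 + V{\left(13 \right)}\right)^{2} = \left(-88 + 2 \cdot 13 \left(-6 + 13\right)\right)^{2} = \left(-88 + 2 \cdot 13 \cdot 7\right)^{2} = \left(-88 + 182\right)^{2} = 94^{2} = 8836$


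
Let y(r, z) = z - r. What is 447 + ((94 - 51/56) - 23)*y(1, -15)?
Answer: -4721/7 ≈ -674.43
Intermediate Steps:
447 + ((94 - 51/56) - 23)*y(1, -15) = 447 + ((94 - 51/56) - 23)*(-15 - 1*1) = 447 + ((94 - 51*1/56) - 23)*(-15 - 1) = 447 + ((94 - 51/56) - 23)*(-16) = 447 + (5213/56 - 23)*(-16) = 447 + (3925/56)*(-16) = 447 - 7850/7 = -4721/7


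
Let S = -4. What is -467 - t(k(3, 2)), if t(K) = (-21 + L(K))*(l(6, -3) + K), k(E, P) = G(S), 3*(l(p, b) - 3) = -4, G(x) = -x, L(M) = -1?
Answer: -1027/3 ≈ -342.33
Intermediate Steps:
l(p, b) = 5/3 (l(p, b) = 3 + (⅓)*(-4) = 3 - 4/3 = 5/3)
k(E, P) = 4 (k(E, P) = -1*(-4) = 4)
t(K) = -110/3 - 22*K (t(K) = (-21 - 1)*(5/3 + K) = -22*(5/3 + K) = -110/3 - 22*K)
-467 - t(k(3, 2)) = -467 - (-110/3 - 22*4) = -467 - (-110/3 - 88) = -467 - 1*(-374/3) = -467 + 374/3 = -1027/3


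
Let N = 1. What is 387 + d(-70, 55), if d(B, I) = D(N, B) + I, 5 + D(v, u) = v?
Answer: 438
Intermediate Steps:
D(v, u) = -5 + v
d(B, I) = -4 + I (d(B, I) = (-5 + 1) + I = -4 + I)
387 + d(-70, 55) = 387 + (-4 + 55) = 387 + 51 = 438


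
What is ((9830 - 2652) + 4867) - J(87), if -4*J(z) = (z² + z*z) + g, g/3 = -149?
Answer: 62871/4 ≈ 15718.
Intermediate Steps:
g = -447 (g = 3*(-149) = -447)
J(z) = 447/4 - z²/2 (J(z) = -((z² + z*z) - 447)/4 = -((z² + z²) - 447)/4 = -(2*z² - 447)/4 = -(-447 + 2*z²)/4 = 447/4 - z²/2)
((9830 - 2652) + 4867) - J(87) = ((9830 - 2652) + 4867) - (447/4 - ½*87²) = (7178 + 4867) - (447/4 - ½*7569) = 12045 - (447/4 - 7569/2) = 12045 - 1*(-14691/4) = 12045 + 14691/4 = 62871/4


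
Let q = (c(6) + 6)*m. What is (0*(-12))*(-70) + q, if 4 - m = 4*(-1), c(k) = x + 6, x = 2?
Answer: 112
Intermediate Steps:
c(k) = 8 (c(k) = 2 + 6 = 8)
m = 8 (m = 4 - 4*(-1) = 4 - 1*(-4) = 4 + 4 = 8)
q = 112 (q = (8 + 6)*8 = 14*8 = 112)
(0*(-12))*(-70) + q = (0*(-12))*(-70) + 112 = 0*(-70) + 112 = 0 + 112 = 112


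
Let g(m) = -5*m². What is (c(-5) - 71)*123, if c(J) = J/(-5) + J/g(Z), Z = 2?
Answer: -34317/4 ≈ -8579.3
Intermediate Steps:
c(J) = -J/4 (c(J) = J/(-5) + J/((-5*2²)) = J*(-⅕) + J/((-5*4)) = -J/5 + J/(-20) = -J/5 + J*(-1/20) = -J/5 - J/20 = -J/4)
(c(-5) - 71)*123 = (-¼*(-5) - 71)*123 = (5/4 - 71)*123 = -279/4*123 = -34317/4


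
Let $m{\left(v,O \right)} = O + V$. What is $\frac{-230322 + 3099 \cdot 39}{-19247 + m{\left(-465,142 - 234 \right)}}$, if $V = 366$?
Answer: $\frac{109461}{18973} \approx 5.7693$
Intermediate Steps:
$m{\left(v,O \right)} = 366 + O$ ($m{\left(v,O \right)} = O + 366 = 366 + O$)
$\frac{-230322 + 3099 \cdot 39}{-19247 + m{\left(-465,142 - 234 \right)}} = \frac{-230322 + 3099 \cdot 39}{-19247 + \left(366 + \left(142 - 234\right)\right)} = \frac{-230322 + 120861}{-19247 + \left(366 + \left(142 - 234\right)\right)} = - \frac{109461}{-19247 + \left(366 - 92\right)} = - \frac{109461}{-19247 + 274} = - \frac{109461}{-18973} = \left(-109461\right) \left(- \frac{1}{18973}\right) = \frac{109461}{18973}$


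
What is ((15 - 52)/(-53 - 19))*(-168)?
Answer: -259/3 ≈ -86.333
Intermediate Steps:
((15 - 52)/(-53 - 19))*(-168) = -37/(-72)*(-168) = -37*(-1/72)*(-168) = (37/72)*(-168) = -259/3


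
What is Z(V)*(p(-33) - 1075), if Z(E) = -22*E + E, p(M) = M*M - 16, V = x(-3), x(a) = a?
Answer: -126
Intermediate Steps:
V = -3
p(M) = -16 + M**2 (p(M) = M**2 - 16 = -16 + M**2)
Z(E) = -21*E
Z(V)*(p(-33) - 1075) = (-21*(-3))*((-16 + (-33)**2) - 1075) = 63*((-16 + 1089) - 1075) = 63*(1073 - 1075) = 63*(-2) = -126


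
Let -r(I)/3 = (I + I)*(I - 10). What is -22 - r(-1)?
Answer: 44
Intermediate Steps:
r(I) = -6*I*(-10 + I) (r(I) = -3*(I + I)*(I - 10) = -3*2*I*(-10 + I) = -6*I*(-10 + I))
-22 - r(-1) = -22 - 6*(-1)*(10 - 1*(-1)) = -22 - 6*(-1)*(10 + 1) = -22 - 6*(-1)*11 = -22 - 1*(-66) = -22 + 66 = 44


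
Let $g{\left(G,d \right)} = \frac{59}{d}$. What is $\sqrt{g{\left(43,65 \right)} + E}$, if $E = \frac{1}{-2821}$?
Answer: $\frac{9 \sqrt{2228590}}{14105} \approx 0.95254$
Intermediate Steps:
$E = - \frac{1}{2821} \approx -0.00035448$
$\sqrt{g{\left(43,65 \right)} + E} = \sqrt{\frac{59}{65} - \frac{1}{2821}} = \sqrt{\frac{12798}{14105}} = \frac{9 \sqrt{2228590}}{14105}$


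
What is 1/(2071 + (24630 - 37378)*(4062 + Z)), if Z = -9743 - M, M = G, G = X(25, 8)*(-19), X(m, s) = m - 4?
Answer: 1/67337007 ≈ 1.4851e-8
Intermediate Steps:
X(m, s) = -4 + m
G = -399 (G = (-4 + 25)*(-19) = 21*(-19) = -399)
M = -399
Z = -9344 (Z = -9743 - 1*(-399) = -9743 + 399 = -9344)
1/(2071 + (24630 - 37378)*(4062 + Z)) = 1/(2071 + (24630 - 37378)*(4062 - 9344)) = 1/(2071 - 12748*(-5282)) = 1/(2071 + 67334936) = 1/67337007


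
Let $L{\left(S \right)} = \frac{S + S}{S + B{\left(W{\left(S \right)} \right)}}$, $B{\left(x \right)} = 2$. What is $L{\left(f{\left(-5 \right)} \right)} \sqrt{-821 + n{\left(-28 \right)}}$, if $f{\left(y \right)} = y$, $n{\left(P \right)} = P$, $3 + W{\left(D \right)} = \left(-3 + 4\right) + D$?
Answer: $\frac{10 i \sqrt{849}}{3} \approx 97.125 i$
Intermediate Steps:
$W{\left(D \right)} = -2 + D$ ($W{\left(D \right)} = -3 + \left(\left(-3 + 4\right) + D\right) = -3 + \left(1 + D\right) = -2 + D$)
$L{\left(S \right)} = \frac{2 S}{2 + S}$ ($L{\left(S \right)} = \frac{S + S}{S + 2} = \frac{2 S}{2 + S}$)
$L{\left(f{\left(-5 \right)} \right)} \sqrt{-821 + n{\left(-28 \right)}} = 2 \left(-5\right) \frac{1}{2 - 5} \sqrt{-821 - 28} = 2 \left(-5\right) \frac{1}{-3} \sqrt{-849} = 2 \left(-5\right) \left(- \frac{1}{3}\right) i \sqrt{849} = \frac{10 i \sqrt{849}}{3}$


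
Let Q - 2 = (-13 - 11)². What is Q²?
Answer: 334084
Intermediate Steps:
Q = 578 (Q = 2 + (-13 - 11)² = 2 + (-24)² = 2 + 576 = 578)
Q² = 578² = 334084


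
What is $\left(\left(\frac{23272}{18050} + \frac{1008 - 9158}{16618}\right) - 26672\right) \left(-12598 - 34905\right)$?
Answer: $\frac{95007870029272153}{74988725} \approx 1.267 \cdot 10^{9}$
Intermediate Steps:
$\left(\left(\frac{23272}{18050} + \frac{1008 - 9158}{16618}\right) - 26672\right) \left(-12598 - 34905\right) = \left(\left(23272 \cdot \frac{1}{18050} - \frac{4075}{8309}\right) - 26672\right) \left(-47503\right) = \left(\left(\frac{11636}{9025} - \frac{4075}{8309}\right) - 26672\right) \left(-47503\right) = \left(\frac{59906649}{74988725} - 26672\right) \left(-47503\right) = \left(- \frac{2000039366551}{74988725}\right) \left(-47503\right) = \frac{95007870029272153}{74988725}$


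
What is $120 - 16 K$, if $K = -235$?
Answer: $3880$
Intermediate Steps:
$120 - 16 K = 120 - -3760 = 120 + 3760 = 3880$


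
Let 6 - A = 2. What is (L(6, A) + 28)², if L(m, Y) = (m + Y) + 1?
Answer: 1521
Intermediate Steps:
A = 4 (A = 6 - 1*2 = 6 - 2 = 4)
L(m, Y) = 1 + Y + m (L(m, Y) = (Y + m) + 1 = 1 + Y + m)
(L(6, A) + 28)² = ((1 + 4 + 6) + 28)² = (11 + 28)² = 39² = 1521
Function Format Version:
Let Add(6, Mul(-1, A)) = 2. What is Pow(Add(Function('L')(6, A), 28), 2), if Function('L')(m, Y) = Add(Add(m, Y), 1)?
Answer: 1521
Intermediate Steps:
A = 4 (A = Add(6, Mul(-1, 2)) = Add(6, -2) = 4)
Function('L')(m, Y) = Add(1, Y, m) (Function('L')(m, Y) = Add(Add(Y, m), 1) = Add(1, Y, m))
Pow(Add(Function('L')(6, A), 28), 2) = Pow(Add(Add(1, 4, 6), 28), 2) = Pow(Add(11, 28), 2) = Pow(39, 2) = 1521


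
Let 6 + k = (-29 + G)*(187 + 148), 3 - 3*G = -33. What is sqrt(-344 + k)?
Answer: I*sqrt(6045) ≈ 77.75*I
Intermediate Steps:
G = 12 (G = 1 - 1/3*(-33) = 1 + 11 = 12)
k = -5701 (k = -6 + (-29 + 12)*(187 + 148) = -6 - 17*335 = -6 - 5695 = -5701)
sqrt(-344 + k) = sqrt(-344 - 5701) = sqrt(-6045) = I*sqrt(6045)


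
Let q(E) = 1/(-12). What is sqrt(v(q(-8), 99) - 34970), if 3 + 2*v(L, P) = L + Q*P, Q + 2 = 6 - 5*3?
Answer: I*sqrt(5114310)/12 ≈ 188.46*I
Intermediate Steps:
Q = -11 (Q = -2 + (6 - 5*3) = -2 + (6 - 15) = -2 - 9 = -11)
q(E) = -1/12
v(L, P) = -3/2 + L/2 - 11*P/2 (v(L, P) = -3/2 + (L - 11*P)/2 = -3/2 + (L/2 - 11*P/2) = -3/2 + L/2 - 11*P/2)
sqrt(v(q(-8), 99) - 34970) = sqrt((-3/2 + (1/2)*(-1/12) - 11/2*99) - 34970) = sqrt((-3/2 - 1/24 - 1089/2) - 34970) = sqrt(-13105/24 - 34970) = sqrt(-852385/24) = I*sqrt(5114310)/12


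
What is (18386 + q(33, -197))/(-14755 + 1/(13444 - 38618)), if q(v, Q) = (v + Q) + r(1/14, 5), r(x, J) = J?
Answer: -458846498/371442371 ≈ -1.2353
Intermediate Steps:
q(v, Q) = 5 + Q + v (q(v, Q) = (v + Q) + 5 = (Q + v) + 5 = 5 + Q + v)
(18386 + q(33, -197))/(-14755 + 1/(13444 - 38618)) = (18386 + (5 - 197 + 33))/(-14755 + 1/(13444 - 38618)) = (18386 - 159)/(-14755 + 1/(-25174)) = 18227/(-14755 - 1/25174) = 18227/(-371442371/25174) = 18227*(-25174/371442371) = -458846498/371442371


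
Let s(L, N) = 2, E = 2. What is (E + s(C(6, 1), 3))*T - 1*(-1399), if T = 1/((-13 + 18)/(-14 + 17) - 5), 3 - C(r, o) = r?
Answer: 6989/5 ≈ 1397.8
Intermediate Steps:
C(r, o) = 3 - r
T = -3/10 (T = 1/(5/3 - 5) = 1/(-10/3) = -3/10 ≈ -0.30000)
(E + s(C(6, 1), 3))*T - 1*(-1399) = (2 + 2)*(-3/10) - 1*(-1399) = 4*(-3/10) + 1399 = -6/5 + 1399 = 6989/5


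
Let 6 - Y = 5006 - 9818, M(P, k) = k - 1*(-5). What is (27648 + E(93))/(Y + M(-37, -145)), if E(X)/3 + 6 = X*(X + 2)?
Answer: 54135/4678 ≈ 11.572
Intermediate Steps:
M(P, k) = 5 + k (M(P, k) = k + 5 = 5 + k)
E(X) = -18 + 3*X*(2 + X) (E(X) = -18 + 3*(X*(X + 2)) = -18 + 3*(X*(2 + X)) = -18 + 3*X*(2 + X))
Y = 4818 (Y = 6 - (5006 - 9818) = 6 - 1*(-4812) = 6 + 4812 = 4818)
(27648 + E(93))/(Y + M(-37, -145)) = (27648 + (-18 + 3*93**2 + 6*93))/(4818 + (5 - 145)) = (27648 + (-18 + 3*8649 + 558))/(4818 - 140) = (27648 + (-18 + 25947 + 558))/4678 = (27648 + 26487)*(1/4678) = 54135*(1/4678) = 54135/4678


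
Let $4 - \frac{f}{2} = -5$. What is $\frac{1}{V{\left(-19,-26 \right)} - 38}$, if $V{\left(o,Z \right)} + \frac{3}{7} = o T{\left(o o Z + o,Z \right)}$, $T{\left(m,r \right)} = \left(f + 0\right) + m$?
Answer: $\frac{7}{1248202} \approx 5.6081 \cdot 10^{-6}$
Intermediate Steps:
$f = 18$ ($f = 8 - -10 = 8 + 10 = 18$)
$T{\left(m,r \right)} = 18 + m$ ($T{\left(m,r \right)} = \left(18 + 0\right) + m = 18 + m$)
$V{\left(o,Z \right)} = - \frac{3}{7} + o \left(18 + o + Z o^{2}\right)$ ($V{\left(o,Z \right)} = - \frac{3}{7} + o \left(18 + \left(o o Z + o\right)\right) = - \frac{3}{7} + o \left(18 + \left(o^{2} Z + o\right)\right) = - \frac{3}{7} + o \left(18 + \left(Z o^{2} + o\right)\right) = - \frac{3}{7} + o \left(18 + \left(o + Z o^{2}\right)\right) = - \frac{3}{7} + o \left(18 + o + Z o^{2}\right)$)
$\frac{1}{V{\left(-19,-26 \right)} - 38} = \frac{1}{\left(- \frac{3}{7} - 19 \left(18 - 19 \left(1 - -494\right)\right)\right) - 38} = \frac{1}{\left(- \frac{3}{7} - 19 \left(18 - 19 \left(1 + 494\right)\right)\right) - 38} = \frac{1}{\left(- \frac{3}{7} - 19 \left(18 - 9405\right)\right) - 38} = \frac{1}{\left(- \frac{3}{7} - -178353\right) - 38} = \frac{1}{\left(- \frac{3}{7} + 178353\right) - 38} = \frac{1}{\frac{1248468}{7} - 38} = \frac{1}{\frac{1248202}{7}} = \frac{7}{1248202}$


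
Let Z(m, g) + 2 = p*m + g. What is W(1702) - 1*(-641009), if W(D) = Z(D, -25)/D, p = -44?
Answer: 1090922403/1702 ≈ 6.4097e+5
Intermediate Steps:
Z(m, g) = -2 + g - 44*m (Z(m, g) = -2 + (-44*m + g) = -2 + (g - 44*m) = -2 + g - 44*m)
W(D) = (-27 - 44*D)/D (W(D) = (-2 - 25 - 44*D)/D = (-27 - 44*D)/D)
W(1702) - 1*(-641009) = (-44 - 27/1702) - 1*(-641009) = (-44 - 27*1/1702) + 641009 = (-44 - 27/1702) + 641009 = -74915/1702 + 641009 = 1090922403/1702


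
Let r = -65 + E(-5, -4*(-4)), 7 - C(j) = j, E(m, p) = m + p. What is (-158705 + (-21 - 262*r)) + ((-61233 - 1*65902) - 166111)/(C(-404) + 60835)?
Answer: -4427558717/30623 ≈ -1.4458e+5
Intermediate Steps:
C(j) = 7 - j
r = -54 (r = -65 + (-5 - 4*(-4)) = -65 + (-5 + 16) = -65 + 11 = -54)
(-158705 + (-21 - 262*r)) + ((-61233 - 1*65902) - 166111)/(C(-404) + 60835) = (-158705 + (-21 - 262*(-54))) + ((-61233 - 1*65902) - 166111)/((7 - 1*(-404)) + 60835) = (-158705 + (-21 + 14148)) + ((-61233 - 65902) - 166111)/((7 + 404) + 60835) = (-158705 + 14127) + (-127135 - 166111)/(411 + 60835) = -144578 - 293246/61246 = -144578 - 293246*1/61246 = -144578 - 146623/30623 = -4427558717/30623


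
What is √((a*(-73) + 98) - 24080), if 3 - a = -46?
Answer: I*√27559 ≈ 166.01*I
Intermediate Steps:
a = 49 (a = 3 - 1*(-46) = 3 + 46 = 49)
√((a*(-73) + 98) - 24080) = √((49*(-73) + 98) - 24080) = √((-3577 + 98) - 24080) = √(-3479 - 24080) = √(-27559) = I*√27559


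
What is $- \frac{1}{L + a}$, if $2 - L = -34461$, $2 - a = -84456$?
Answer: $- \frac{1}{118921} \approx -8.4089 \cdot 10^{-6}$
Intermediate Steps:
$a = 84458$ ($a = 2 - -84456 = 2 + 84456 = 84458$)
$L = 34463$ ($L = 2 - -34461 = 2 + 34461 = 34463$)
$- \frac{1}{L + a} = - \frac{1}{34463 + 84458} = - \frac{1}{118921}$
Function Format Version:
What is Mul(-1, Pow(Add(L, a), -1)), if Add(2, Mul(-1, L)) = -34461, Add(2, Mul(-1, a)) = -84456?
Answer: Rational(-1, 118921) ≈ -8.4089e-6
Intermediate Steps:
a = 84458 (a = Add(2, Mul(-1, -84456)) = Add(2, 84456) = 84458)
L = 34463 (L = Add(2, Mul(-1, -34461)) = Add(2, 34461) = 34463)
Mul(-1, Pow(Add(L, a), -1)) = Mul(-1, Pow(Add(34463, 84458), -1)) = Mul(-1, Pow(118921, -1)) = Mul(-1, Rational(1, 118921)) = Rational(-1, 118921)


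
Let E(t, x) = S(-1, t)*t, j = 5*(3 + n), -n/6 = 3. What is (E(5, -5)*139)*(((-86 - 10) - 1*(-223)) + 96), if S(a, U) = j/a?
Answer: 11623875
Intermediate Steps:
n = -18 (n = -6*3 = -18)
j = -75 (j = 5*(3 - 18) = 5*(-15) = -75)
S(a, U) = -75/a
E(t, x) = 75*t (E(t, x) = (-75/(-1))*t = (-75*(-1))*t = 75*t)
(E(5, -5)*139)*(((-86 - 10) - 1*(-223)) + 96) = ((75*5)*139)*(((-86 - 10) - 1*(-223)) + 96) = (375*139)*((-96 + 223) + 96) = 52125*(127 + 96) = 52125*223 = 11623875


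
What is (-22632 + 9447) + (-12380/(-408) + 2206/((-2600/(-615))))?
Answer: -167511631/13260 ≈ -12633.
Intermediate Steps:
(-22632 + 9447) + (-12380/(-408) + 2206/((-2600/(-615)))) = -13185 + (-12380*(-1/408) + 2206/((-2600*(-1/615)))) = -13185 + (3095/102 + 2206/(520/123)) = -13185 + (3095/102 + 2206*(123/520)) = -13185 + (3095/102 + 135669/260) = -13185 + 7321469/13260 = -167511631/13260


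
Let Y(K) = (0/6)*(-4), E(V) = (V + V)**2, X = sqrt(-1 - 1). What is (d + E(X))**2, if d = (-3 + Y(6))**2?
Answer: 1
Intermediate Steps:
X = I*sqrt(2) (X = sqrt(-2) = I*sqrt(2) ≈ 1.4142*I)
E(V) = 4*V**2 (E(V) = (2*V)**2 = 4*V**2)
Y(K) = 0 (Y(K) = (0*(1/6))*(-4) = 0*(-4) = 0)
d = 9 (d = (-3 + 0)**2 = (-3)**2 = 9)
(d + E(X))**2 = (9 + 4*(I*sqrt(2))**2)**2 = (9 + 4*(-2))**2 = (9 - 8)**2 = 1**2 = 1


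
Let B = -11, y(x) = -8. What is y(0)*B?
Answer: 88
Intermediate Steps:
y(0)*B = -8*(-11) = 88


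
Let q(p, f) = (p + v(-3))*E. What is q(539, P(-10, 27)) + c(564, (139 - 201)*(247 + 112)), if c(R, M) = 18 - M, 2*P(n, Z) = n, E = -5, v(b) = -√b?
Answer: 19581 + 5*I*√3 ≈ 19581.0 + 8.6602*I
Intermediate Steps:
P(n, Z) = n/2
q(p, f) = -5*p + 5*I*√3 (q(p, f) = (p - √(-3))*(-5) = (p - I*√3)*(-5) = -5*p + 5*I*√3)
q(539, P(-10, 27)) + c(564, (139 - 201)*(247 + 112)) = (-5*539 + 5*I*√3) + (18 - (139 - 201)*(247 + 112)) = (-2695 + 5*I*√3) + (18 - (-62)*359) = (-2695 + 5*I*√3) + (18 - 1*(-22258)) = (-2695 + 5*I*√3) + (18 + 22258) = (-2695 + 5*I*√3) + 22276 = 19581 + 5*I*√3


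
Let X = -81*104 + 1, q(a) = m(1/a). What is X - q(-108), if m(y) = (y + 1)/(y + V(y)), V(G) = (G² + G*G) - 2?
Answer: -98686513/11717 ≈ -8422.5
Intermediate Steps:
V(G) = -2 + 2*G² (V(G) = (G² + G²) - 2 = 2*G² - 2 = -2 + 2*G²)
m(y) = (1 + y)/(-2 + y + 2*y²) (m(y) = (y + 1)/(y + (-2 + 2*y²)) = (1 + y)/(-2 + y + 2*y²))
q(a) = (1 + 1/a)/(-2 + 1/a + 2/a²) (q(a) = (1 + 1/a)/(-2 + 1/a + 2*(1/a)²) = (1 + 1/a)/(-2 + 1/a + 2/a²))
X = -8423 (X = -8424 + 1 = -8423)
X - q(-108) = -8423 - (-108)*(1 - 108)/(2 - 108 - 2*(-108)²) = -8423 - (-108)*(-107)/(2 - 108 - 2*11664) = -8423 - (-108)*(-107)/(2 - 108 - 23328) = -8423 - (-108)*(-107)/(-23434) = -8423 - (-108)*(-1)*(-107)/23434 = -8423 - 1*(-5778/11717) = -8423 + 5778/11717 = -98686513/11717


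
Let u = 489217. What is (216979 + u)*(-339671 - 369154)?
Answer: -500569379700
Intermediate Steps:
(216979 + u)*(-339671 - 369154) = (216979 + 489217)*(-339671 - 369154) = 706196*(-708825) = -500569379700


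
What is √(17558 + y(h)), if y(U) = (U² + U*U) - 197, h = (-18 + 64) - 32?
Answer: √17753 ≈ 133.24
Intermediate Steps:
h = 14 (h = 46 - 32 = 14)
y(U) = -197 + 2*U² (y(U) = (U² + U²) - 197 = 2*U² - 197 = -197 + 2*U²)
√(17558 + y(h)) = √(17558 + (-197 + 2*14²)) = √(17558 + (-197 + 2*196)) = √(17558 + (-197 + 392)) = √(17558 + 195) = √17753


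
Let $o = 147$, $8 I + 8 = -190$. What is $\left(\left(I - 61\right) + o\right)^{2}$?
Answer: $\frac{60025}{16} \approx 3751.6$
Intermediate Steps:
$I = - \frac{99}{4}$ ($I = -1 + \frac{1}{8} \left(-190\right) = -1 - \frac{95}{4} = - \frac{99}{4} \approx -24.75$)
$\left(\left(I - 61\right) + o\right)^{2} = \left(\left(- \frac{99}{4} - 61\right) + 147\right)^{2} = \left(- \frac{343}{4} + 147\right)^{2} = \left(\frac{245}{4}\right)^{2} = \frac{60025}{16}$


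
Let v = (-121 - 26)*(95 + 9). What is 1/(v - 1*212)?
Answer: -1/15500 ≈ -6.4516e-5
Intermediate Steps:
v = -15288 (v = -147*104 = -15288)
1/(v - 1*212) = 1/(-15288 - 1*212) = 1/(-15288 - 212) = 1/(-15500) = -1/15500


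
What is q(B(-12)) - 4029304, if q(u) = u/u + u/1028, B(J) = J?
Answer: -1035530874/257 ≈ -4.0293e+6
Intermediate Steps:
q(u) = 1 + u/1028 (q(u) = 1 + u*(1/1028) = 1 + u/1028)
q(B(-12)) - 4029304 = (1 + (1/1028)*(-12)) - 4029304 = (1 - 3/257) - 4029304 = 254/257 - 4029304 = -1035530874/257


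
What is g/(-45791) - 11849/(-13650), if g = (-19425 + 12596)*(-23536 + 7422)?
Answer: -1501537629341/625047150 ≈ -2402.3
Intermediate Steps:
g = 110042506 (g = -6829*(-16114) = 110042506)
g/(-45791) - 11849/(-13650) = 110042506/(-45791) - 11849/(-13650) = 110042506*(-1/45791) - 11849*(-1/13650) = -110042506/45791 + 11849/13650 = -1501537629341/625047150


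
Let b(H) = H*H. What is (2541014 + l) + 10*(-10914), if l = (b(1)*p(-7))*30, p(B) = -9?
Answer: 2431604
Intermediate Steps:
b(H) = H²
l = -270 (l = (1²*(-9))*30 = (1*(-9))*30 = -9*30 = -270)
(2541014 + l) + 10*(-10914) = (2541014 - 270) + 10*(-10914) = 2540744 - 109140 = 2431604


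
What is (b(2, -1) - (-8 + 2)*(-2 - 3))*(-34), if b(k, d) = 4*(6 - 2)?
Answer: 476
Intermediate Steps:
b(k, d) = 16 (b(k, d) = 4*4 = 16)
(b(2, -1) - (-8 + 2)*(-2 - 3))*(-34) = (16 - (-8 + 2)*(-2 - 3))*(-34) = (16 - (-6)*(-5))*(-34) = (16 - 1*30)*(-34) = (16 - 30)*(-34) = -14*(-34) = 476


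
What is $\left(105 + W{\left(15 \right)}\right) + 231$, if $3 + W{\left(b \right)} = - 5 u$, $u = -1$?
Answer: $338$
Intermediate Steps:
$W{\left(b \right)} = 2$ ($W{\left(b \right)} = -3 - -5 = -3 + 5 = 2$)
$\left(105 + W{\left(15 \right)}\right) + 231 = \left(105 + 2\right) + 231 = 107 + 231 = 338$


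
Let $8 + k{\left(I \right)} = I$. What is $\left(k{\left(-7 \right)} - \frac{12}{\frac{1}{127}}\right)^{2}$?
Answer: $2368521$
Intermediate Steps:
$k{\left(I \right)} = -8 + I$
$\left(k{\left(-7 \right)} - \frac{12}{\frac{1}{127}}\right)^{2} = \left(\left(-8 - 7\right) - \frac{12}{\frac{1}{127}}\right)^{2} = \left(-15 - 12 \frac{1}{\frac{1}{127}}\right)^{2} = \left(-15 - 1524\right)^{2} = \left(-1539\right)^{2} = 2368521$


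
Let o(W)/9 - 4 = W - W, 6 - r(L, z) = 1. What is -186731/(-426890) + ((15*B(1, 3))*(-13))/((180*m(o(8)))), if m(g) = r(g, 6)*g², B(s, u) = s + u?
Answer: 362450107/829874160 ≈ 0.43675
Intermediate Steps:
r(L, z) = 5 (r(L, z) = 6 - 1*1 = 6 - 1 = 5)
o(W) = 36 (o(W) = 36 + 9*(W - W) = 36 + 9*0 = 36 + 0 = 36)
m(g) = 5*g²
-186731/(-426890) + ((15*B(1, 3))*(-13))/((180*m(o(8)))) = -186731/(-426890) + ((15*(1 + 3))*(-13))/((180*(5*36²))) = -186731*(-1/426890) + ((15*4)*(-13))/((180*(5*1296))) = 186731/426890 + (60*(-13))/((180*6480)) = 186731/426890 - 780/1166400 = 186731/426890 - 780*1/1166400 = 186731/426890 - 13/19440 = 362450107/829874160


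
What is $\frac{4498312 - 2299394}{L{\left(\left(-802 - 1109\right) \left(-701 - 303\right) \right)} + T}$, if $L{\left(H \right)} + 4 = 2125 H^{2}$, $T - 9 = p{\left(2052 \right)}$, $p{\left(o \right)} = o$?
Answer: $\frac{2198918}{7822538947316057} \approx 2.811 \cdot 10^{-10}$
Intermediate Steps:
$T = 2061$ ($T = 9 + 2052 = 2061$)
$L{\left(H \right)} = -4 + 2125 H^{2}$
$\frac{4498312 - 2299394}{L{\left(\left(-802 - 1109\right) \left(-701 - 303\right) \right)} + T} = \frac{4498312 - 2299394}{\left(-4 + 2125 \left(\left(-802 - 1109\right) \left(-701 - 303\right)\right)^{2}\right) + 2061} = \frac{2198918}{\left(-4 + 2125 \left(\left(-1911\right) \left(-1004\right)\right)^{2}\right) + 2061} = \frac{2198918}{\left(-4 + 2125 \cdot 1918644^{2}\right) + 2061} = \frac{2198918}{\left(-4 + 2125 \cdot 3681194798736\right) + 2061} = \frac{2198918}{\left(-4 + 7822538947314000\right) + 2061} = \frac{2198918}{7822538947313996 + 2061} = \frac{2198918}{7822538947316057}$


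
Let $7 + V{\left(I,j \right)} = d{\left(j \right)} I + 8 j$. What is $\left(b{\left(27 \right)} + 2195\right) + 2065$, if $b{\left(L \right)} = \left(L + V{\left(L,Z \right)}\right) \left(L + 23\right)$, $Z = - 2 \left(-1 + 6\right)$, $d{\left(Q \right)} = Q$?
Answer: $-12240$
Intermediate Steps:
$Z = -10$ ($Z = \left(-2\right) 5 = -10$)
$V{\left(I,j \right)} = -7 + 8 j + I j$ ($V{\left(I,j \right)} = -7 + \left(j I + 8 j\right) = -7 + \left(I j + 8 j\right) = -7 + \left(8 j + I j\right) = -7 + 8 j + I j$)
$b{\left(L \right)} = \left(-87 - 9 L\right) \left(23 + L\right)$ ($b{\left(L \right)} = \left(L + \left(-7 + 8 \left(-10\right) + L \left(-10\right)\right)\right) \left(L + 23\right) = \left(L - \left(87 + 10 L\right)\right) \left(23 + L\right) = \left(-87 - 9 L\right) \left(23 + L\right)$)
$\left(b{\left(27 \right)} + 2195\right) + 2065 = \left(\left(-2001 - 7938 - 9 \cdot 27^{2}\right) + 2195\right) + 2065 = \left(\left(-2001 - 7938 - 6561\right) + 2195\right) + 2065 = \left(-16500 + 2195\right) + 2065 = -14305 + 2065 = -12240$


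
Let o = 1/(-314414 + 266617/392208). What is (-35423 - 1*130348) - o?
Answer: -20442120404713437/123315419495 ≈ -1.6577e+5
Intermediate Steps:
o = -392208/123315419495 (o = 1/(-314414 + 266617*(1/392208)) = 1/(-314414 + 266617/392208) = 1/(-123315419495/392208) = -392208/123315419495 ≈ -3.1805e-6)
(-35423 - 1*130348) - o = (-35423 - 1*130348) - 1*(-392208/123315419495) = (-35423 - 130348) + 392208/123315419495 = -165771 + 392208/123315419495 = -20442120404713437/123315419495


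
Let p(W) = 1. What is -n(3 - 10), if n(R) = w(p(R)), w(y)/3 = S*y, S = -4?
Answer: 12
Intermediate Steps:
w(y) = -12*y (w(y) = 3*(-4*y) = -12*y)
n(R) = -12 (n(R) = -12*1 = -12)
-n(3 - 10) = -1*(-12) = 12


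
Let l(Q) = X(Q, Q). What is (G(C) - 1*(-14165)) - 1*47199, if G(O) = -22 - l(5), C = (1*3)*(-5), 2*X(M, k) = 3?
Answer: -66115/2 ≈ -33058.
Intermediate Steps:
X(M, k) = 3/2 (X(M, k) = (1/2)*3 = 3/2)
l(Q) = 3/2
C = -15 (C = 3*(-5) = -15)
G(O) = -47/2 (G(O) = -22 - 1*3/2 = -22 - 3/2 = -47/2)
(G(C) - 1*(-14165)) - 1*47199 = (-47/2 - 1*(-14165)) - 1*47199 = (-47/2 + 14165) - 47199 = 28283/2 - 47199 = -66115/2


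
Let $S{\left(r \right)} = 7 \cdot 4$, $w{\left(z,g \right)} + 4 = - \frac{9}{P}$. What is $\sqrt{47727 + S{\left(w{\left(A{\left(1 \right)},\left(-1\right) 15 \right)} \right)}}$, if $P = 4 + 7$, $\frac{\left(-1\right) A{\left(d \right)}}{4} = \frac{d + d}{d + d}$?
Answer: $\sqrt{47755} \approx 218.53$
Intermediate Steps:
$A{\left(d \right)} = -4$ ($A{\left(d \right)} = - 4 \frac{d + d}{d + d} = - 4 \frac{2 d}{2 d} = - 4 \cdot 2 d \frac{1}{2 d} = \left(-4\right) 1 = -4$)
$P = 11$
$w{\left(z,g \right)} = - \frac{53}{11}$ ($w{\left(z,g \right)} = -4 - \frac{9}{11} = - \frac{53}{11}$)
$S{\left(r \right)} = 28$
$\sqrt{47727 + S{\left(w{\left(A{\left(1 \right)},\left(-1\right) 15 \right)} \right)}} = \sqrt{47727 + 28} = \sqrt{47755}$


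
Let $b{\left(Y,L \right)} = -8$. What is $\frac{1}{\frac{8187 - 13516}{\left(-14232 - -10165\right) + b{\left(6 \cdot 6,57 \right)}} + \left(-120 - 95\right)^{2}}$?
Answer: $\frac{4075}{188372204} \approx 2.1633 \cdot 10^{-5}$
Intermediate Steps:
$\frac{1}{\frac{8187 - 13516}{\left(-14232 - -10165\right) + b{\left(6 \cdot 6,57 \right)}} + \left(-120 - 95\right)^{2}} = \frac{1}{\frac{8187 - 13516}{\left(-14232 - -10165\right) - 8} + \left(-120 - 95\right)^{2}} = \frac{1}{- \frac{5329}{\left(-14232 + 10165\right) - 8} + \left(-215\right)^{2}} = \frac{1}{- \frac{5329}{-4067 - 8} + 46225} = \frac{1}{- \frac{5329}{-4075} + 46225} = \frac{1}{\left(-5329\right) \left(- \frac{1}{4075}\right) + 46225} = \frac{1}{\frac{5329}{4075} + 46225} = \frac{1}{\frac{188372204}{4075}} = \frac{4075}{188372204}$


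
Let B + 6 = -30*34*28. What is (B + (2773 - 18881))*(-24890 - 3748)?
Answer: 1279374012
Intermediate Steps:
B = -28566 (B = -6 - 30*34*28 = -6 - 1020*28 = -6 - 28560 = -28566)
(B + (2773 - 18881))*(-24890 - 3748) = (-28566 + (2773 - 18881))*(-24890 - 3748) = (-28566 - 16108)*(-28638) = -44674*(-28638) = 1279374012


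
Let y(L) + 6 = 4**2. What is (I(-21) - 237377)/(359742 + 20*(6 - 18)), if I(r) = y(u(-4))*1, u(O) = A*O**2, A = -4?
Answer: -18259/27654 ≈ -0.66027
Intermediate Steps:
u(O) = -4*O**2
y(L) = 10 (y(L) = -6 + 4**2 = -6 + 16 = 10)
I(r) = 10 (I(r) = 10*1 = 10)
(I(-21) - 237377)/(359742 + 20*(6 - 18)) = (10 - 237377)/(359742 + 20*(6 - 18)) = -237367/(359742 + 20*(-12)) = -237367/(359742 - 240) = -237367/359502 = -237367*1/359502 = -18259/27654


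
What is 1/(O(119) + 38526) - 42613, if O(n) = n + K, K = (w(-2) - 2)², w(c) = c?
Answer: -1647461192/38661 ≈ -42613.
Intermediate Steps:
K = 16 (K = (-2 - 2)² = (-4)² = 16)
O(n) = 16 + n (O(n) = n + 16 = 16 + n)
1/(O(119) + 38526) - 42613 = 1/((16 + 119) + 38526) - 42613 = 1/(135 + 38526) - 42613 = 1/38661 - 42613 = -1647461192/38661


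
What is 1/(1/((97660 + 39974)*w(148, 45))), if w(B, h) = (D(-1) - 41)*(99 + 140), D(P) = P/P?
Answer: -1315781040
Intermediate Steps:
D(P) = 1
w(B, h) = -9560 (w(B, h) = (1 - 41)*(99 + 140) = -40*239 = -9560)
1/(1/((97660 + 39974)*w(148, 45))) = 1/(1/((97660 + 39974)*(-9560))) = 1/(-1/9560/137634) = 1/((1/137634)*(-1/9560)) = 1/(-1/1315781040) = -1315781040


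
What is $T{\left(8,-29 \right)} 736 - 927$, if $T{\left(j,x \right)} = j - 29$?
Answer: $-16383$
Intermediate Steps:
$T{\left(j,x \right)} = -29 + j$
$T{\left(8,-29 \right)} 736 - 927 = \left(-29 + 8\right) 736 - 927 = \left(-21\right) 736 - 927 = -15456 - 927 = -16383$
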